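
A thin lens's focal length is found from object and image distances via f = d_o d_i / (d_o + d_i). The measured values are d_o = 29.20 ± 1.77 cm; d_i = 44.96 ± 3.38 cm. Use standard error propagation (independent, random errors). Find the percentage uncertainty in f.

∂f/∂d_o = (d_i/(d_o+d_i))² = 0.368;  ∂f/∂d_i = (d_o/(d_o+d_i))² = 0.155
δf = √((∂f/∂d_o · δd_o)² + (∂f/∂d_i · δd_i)²) = √(0.423 + 0.275) = 0.835 cm
f = 17.70 cm, so δf/f = 0.835/17.70 = 0.0472.

4.72%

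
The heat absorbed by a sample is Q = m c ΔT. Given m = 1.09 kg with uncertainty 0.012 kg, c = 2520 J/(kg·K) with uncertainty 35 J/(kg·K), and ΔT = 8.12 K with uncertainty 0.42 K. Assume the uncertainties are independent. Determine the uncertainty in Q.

1220 J

For a monomial Q ∝ m, c, ΔT, fractional errors add in quadrature:
  (1·δm/m)² = (1×0.0110)² = 0.000121;  (1·δc/c)² = (1×0.0139)² = 0.000193;  (1·δΔT/ΔT)² = (1×0.0517)² = 0.00268
δQ/Q = √(0.00299) = 0.0547
Q = 22300 J, so δQ = 0.0547 × 22300 = 1220 J.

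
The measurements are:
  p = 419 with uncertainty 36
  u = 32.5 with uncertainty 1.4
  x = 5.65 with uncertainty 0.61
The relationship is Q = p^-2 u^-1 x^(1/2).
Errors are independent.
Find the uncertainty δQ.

7.72e-08

For a monomial Q ∝ p^-2, u^-1, x^(1/2), fractional errors add in quadrature:
  (-2·δp/p)² = (-2×0.0859)² = 0.0295;  (-1·δu/u)² = (-1×0.0431)² = 0.00186;  (½·δx/x)² = (0.5×0.108)² = 0.00291
δQ/Q = √(0.0343) = 0.185
Q = 4.17e-07, so δQ = 0.185 × 4.17e-07 = 7.72e-08.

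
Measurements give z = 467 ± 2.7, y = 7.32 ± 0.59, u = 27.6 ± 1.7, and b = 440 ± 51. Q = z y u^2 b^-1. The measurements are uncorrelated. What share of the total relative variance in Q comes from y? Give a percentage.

18.5%

(δQ/Q)² = (1·δz/z)² + (1·δy/y)² + (2·δu/u)² + (-1·δb/b)²
  z term: (1×0.00578)² = 3.34e-05
  y term: (1×0.0806)² = 0.00650
  u term: (2×0.0616)² = 0.0152
  b term: (-1×0.116)² = 0.0134
Total = 0.0351. Share from y = 0.00650/0.0351 = 0.185.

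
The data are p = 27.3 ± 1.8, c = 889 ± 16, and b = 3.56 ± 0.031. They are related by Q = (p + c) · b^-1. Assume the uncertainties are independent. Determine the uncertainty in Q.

Let u = p + c = 916. δu = √(δp² + δc²) = √(3.24 + 256) = 16.1, so δu/u = 0.0176.
Q is then a monomial in u, b:
δQ/Q = √((δu/u)² + (-1·δb/b)²) = √(0.000309 + 7.58e-05) = 0.0196
Q = 257, so δQ = 0.0196 × 257 = 5.05.

5.05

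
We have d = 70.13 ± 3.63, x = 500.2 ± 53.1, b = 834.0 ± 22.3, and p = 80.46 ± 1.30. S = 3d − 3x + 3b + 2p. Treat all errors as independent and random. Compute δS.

Absolute uncertainties add in quadrature for a linear combination:
  (3·δd)² = 119;  (3·δx)² = 25400;  (3·δb)² = 4480;  (2·δp)² = 6.76
δS = √(30000) = 173

173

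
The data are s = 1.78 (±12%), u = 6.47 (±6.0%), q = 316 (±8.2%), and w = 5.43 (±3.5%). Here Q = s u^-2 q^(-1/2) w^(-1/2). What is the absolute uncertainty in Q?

0.000180

Products/powers → add relative errors in quadrature, weighted by exponent:
  (1·δs/s)² = (1×0.120)² = 0.0144;  (-2·δu/u)² = (-2×0.0600)² = 0.0144;  (−½·δq/q)² = (-0.5×0.0820)² = 0.00168;  (−½·δw/w)² = (-0.5×0.0350)² = 0.000306
δQ/Q = √(0.0308) = 0.175
Q = 0.00103, so δQ = 0.175 × 0.00103 = 0.000180.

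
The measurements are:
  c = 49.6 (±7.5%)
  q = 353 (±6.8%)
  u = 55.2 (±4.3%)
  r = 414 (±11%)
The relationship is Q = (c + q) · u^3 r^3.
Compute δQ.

1.73e+15

Let w = c + q = 403. δw = √(δc² + δq²) = √(13.8 + 576) = 24.3, so δw/w = 0.0603.
Q is then a monomial in w, u, r:
δQ/Q = √((δw/w)² + (3·δu/u)² + (3·δr/r)²) = √(0.00364 + 0.0166 + 0.109) = 0.359
Q = 4.8e+15, so δQ = 0.359 × 4.8e+15 = 1.73e+15.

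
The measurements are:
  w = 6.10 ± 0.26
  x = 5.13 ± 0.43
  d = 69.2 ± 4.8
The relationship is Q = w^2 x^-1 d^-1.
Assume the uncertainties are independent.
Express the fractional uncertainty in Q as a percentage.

Q is a product of powers, so relative uncertainties combine in quadrature:
  (2·δw/w)² = (2×0.0426)² = 0.00727;  (-1·δx/x)² = (-1×0.0838)² = 0.00703;  (-1·δd/d)² = (-1×0.0694)² = 0.00481
δQ/Q = √(0.0191) = 0.138

13.8%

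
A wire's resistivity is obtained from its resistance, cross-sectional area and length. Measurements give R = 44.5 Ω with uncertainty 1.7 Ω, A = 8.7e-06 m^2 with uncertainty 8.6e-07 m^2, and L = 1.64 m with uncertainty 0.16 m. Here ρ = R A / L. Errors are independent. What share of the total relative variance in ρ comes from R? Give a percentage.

7.03%

(δρ/ρ)² = (1·δR/R)² + (1·δA/A)² + (-1·δL/L)²
  R term: (1×0.0382)² = 0.00146
  A term: (1×0.0989)² = 0.00977
  L term: (-1×0.0976)² = 0.00952
Total = 0.0207. Share from R = 0.00146/0.0207 = 0.0703.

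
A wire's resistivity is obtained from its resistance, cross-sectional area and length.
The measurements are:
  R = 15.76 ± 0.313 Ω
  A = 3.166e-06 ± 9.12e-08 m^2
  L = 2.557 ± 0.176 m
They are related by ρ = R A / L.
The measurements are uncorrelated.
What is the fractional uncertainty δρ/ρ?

ρ is a product of powers, so relative uncertainties combine in quadrature:
  (1·δR/R)² = (1×0.0199)² = 0.000394;  (1·δA/A)² = (1×0.0288)² = 0.000830;  (-1·δL/L)² = (-1×0.0688)² = 0.00474
δρ/ρ = √(0.00596) = 0.0772

0.0772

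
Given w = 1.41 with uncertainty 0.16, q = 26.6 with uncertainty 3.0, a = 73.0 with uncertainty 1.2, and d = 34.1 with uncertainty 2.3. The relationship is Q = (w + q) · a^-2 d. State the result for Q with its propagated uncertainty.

Let u = w + q = 28.0. δu = √(δw² + δq²) = √(0.0256 + 9.00) = 3.00, so δu/u = 0.107.
Q is then a monomial in u, a, d:
δQ/Q = √((δu/u)² + (-2·δa/a)² + (1·δd/d)²) = √(0.0115 + 0.00108 + 0.00455) = 0.131
Q = 0.179, so δQ = 0.131 × 0.179 = 0.0235.

0.179 ± 0.0235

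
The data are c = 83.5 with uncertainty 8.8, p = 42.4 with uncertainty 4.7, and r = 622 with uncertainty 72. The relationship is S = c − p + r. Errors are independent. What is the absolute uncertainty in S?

Absolute uncertainties add in quadrature for a linear combination:
  (δc)² = 77.4;  (δp)² = 22.1;  (δr)² = 5180
δS = √(5280) = 72.7

72.7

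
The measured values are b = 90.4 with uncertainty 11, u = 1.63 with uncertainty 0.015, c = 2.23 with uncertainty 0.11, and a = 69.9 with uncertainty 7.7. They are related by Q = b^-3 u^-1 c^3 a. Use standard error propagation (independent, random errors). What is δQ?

0.000263

Relative error in a monomial: (δQ/Q)² = Σ (nᵢ · δxᵢ/xᵢ)².
  (-3·δb/b)² = (-3×0.122)² = 0.133;  (-1·δu/u)² = (-1×0.00920)² = 8.47e-05;  (3·δc/c)² = (3×0.0493)² = 0.0219;  (1·δa/a)² = (1×0.110)² = 0.0121
δQ/Q = √(0.167) = 0.409
Q = 0.000644, so δQ = 0.409 × 0.000644 = 0.000263.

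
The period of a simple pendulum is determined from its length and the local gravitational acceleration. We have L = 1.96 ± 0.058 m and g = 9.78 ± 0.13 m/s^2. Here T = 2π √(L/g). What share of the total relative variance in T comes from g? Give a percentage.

16.8%

(δT/T)² = (½·δL/L)² + (−½·δg/g)²
  L term: (0.5×0.0296)² = 0.000219
  g term: (-0.5×0.0133)² = 4.42e-05
Total = 0.000263. Share from g = 4.42e-05/0.000263 = 0.168.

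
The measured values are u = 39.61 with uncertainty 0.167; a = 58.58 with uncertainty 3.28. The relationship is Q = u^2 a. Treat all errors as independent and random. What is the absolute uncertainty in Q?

Q is a product of powers, so relative uncertainties combine in quadrature:
  (2·δu/u)² = (2×0.00422)² = 7.11e-05;  (1·δa/a)² = (1×0.0560)² = 0.00314
δQ/Q = √(0.00321) = 0.0566
Q = 91910, so δQ = 0.0566 × 91910 = 5200.

5200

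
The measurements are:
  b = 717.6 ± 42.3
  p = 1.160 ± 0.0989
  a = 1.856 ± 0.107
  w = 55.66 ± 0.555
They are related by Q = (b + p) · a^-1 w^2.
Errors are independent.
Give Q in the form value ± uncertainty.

Let u = b + p = 718.8. δu = √(δb² + δp²) = √(1790 + 0.00978) = 42.3, so δu/u = 0.0589.
Q is then a monomial in u, a, w:
δQ/Q = √((δu/u)² + (-1·δa/a)² + (2·δw/w)²) = √(0.00346 + 0.00332 + 0.000398) = 0.0848
Q = 1.2e+06, so δQ = 0.0848 × 1.2e+06 = 1.02e+05.

(1.200 ± 0.102) × 10^6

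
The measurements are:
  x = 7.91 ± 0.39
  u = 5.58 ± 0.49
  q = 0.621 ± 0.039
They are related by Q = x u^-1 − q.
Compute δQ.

0.148

Let p = x·u^-1 = 1.42. δp/p = √((1·δx/x)² + (-1·δu/u)²) = √(0.00243 + 0.00771) = 0.101, so δp = 0.143.
Q = p − q: δQ = √(δp² + δq²) = √(0.0204 + 0.00152) = 0.148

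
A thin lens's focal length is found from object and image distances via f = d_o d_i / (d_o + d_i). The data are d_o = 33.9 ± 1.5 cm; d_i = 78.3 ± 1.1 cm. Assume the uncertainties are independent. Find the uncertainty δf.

∂f/∂d_o = (d_i/(d_o+d_i))² = 0.487;  ∂f/∂d_i = (d_o/(d_o+d_i))² = 0.0913
δf = √((∂f/∂d_o · δd_o)² + (∂f/∂d_i · δd_i)²) = √(0.534 + 0.0101) = 0.737 cm

0.737 cm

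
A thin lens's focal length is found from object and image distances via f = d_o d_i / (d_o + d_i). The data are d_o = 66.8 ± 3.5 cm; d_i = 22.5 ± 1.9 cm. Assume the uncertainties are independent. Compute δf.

∂f/∂d_o = (d_i/(d_o+d_i))² = 0.0635;  ∂f/∂d_i = (d_o/(d_o+d_i))² = 0.560
δf = √((∂f/∂d_o · δd_o)² + (∂f/∂d_i · δd_i)²) = √(0.0494 + 1.13) = 1.09 cm

1.09 cm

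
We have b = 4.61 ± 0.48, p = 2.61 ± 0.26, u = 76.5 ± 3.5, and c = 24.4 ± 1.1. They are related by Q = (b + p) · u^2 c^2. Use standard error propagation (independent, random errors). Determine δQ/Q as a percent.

Let w = b + p = 7.22. δw = √(δb² + δp²) = √(0.230 + 0.0676) = 0.546, so δw/w = 0.0756.
Q is then a monomial in w, u, c:
δQ/Q = √((δw/w)² + (2·δu/u)² + (2·δc/c)²) = √(0.00572 + 0.00837 + 0.00813) = 0.149

14.9%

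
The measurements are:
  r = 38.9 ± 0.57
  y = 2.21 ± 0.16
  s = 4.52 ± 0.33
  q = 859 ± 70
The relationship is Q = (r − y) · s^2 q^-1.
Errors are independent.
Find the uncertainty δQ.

Let u = r − y = 36.7. δu = √(δr² + δy²) = √(0.325 + 0.0256) = 0.592, so δu/u = 0.0161.
Q is then a monomial in u, s, q:
δQ/Q = √((δu/u)² + (2·δs/s)² + (-1·δq/q)²) = √(0.000260 + 0.0213 + 0.00664) = 0.168
Q = 0.873, so δQ = 0.168 × 0.873 = 0.147.

0.147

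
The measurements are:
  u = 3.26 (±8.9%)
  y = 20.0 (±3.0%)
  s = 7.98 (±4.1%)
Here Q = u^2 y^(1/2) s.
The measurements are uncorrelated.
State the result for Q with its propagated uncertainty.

379 ± 69.5

Products/powers → add relative errors in quadrature, weighted by exponent:
  (2·δu/u)² = (2×0.0890)² = 0.0317;  (½·δy/y)² = (0.5×0.0300)² = 0.000225;  (1·δs/s)² = (1×0.0410)² = 0.00168
δQ/Q = √(0.0336) = 0.183
Q = 379, so δQ = 0.183 × 379 = 69.5.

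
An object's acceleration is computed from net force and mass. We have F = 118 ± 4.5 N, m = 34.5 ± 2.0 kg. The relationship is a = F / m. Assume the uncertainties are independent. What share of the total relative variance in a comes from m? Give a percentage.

(δa/a)² = (1·δF/F)² + (-1·δm/m)²
  F term: (1×0.0381)² = 0.00145
  m term: (-1×0.0580)² = 0.00336
Total = 0.00481. Share from m = 0.00336/0.00481 = 0.698.

69.8%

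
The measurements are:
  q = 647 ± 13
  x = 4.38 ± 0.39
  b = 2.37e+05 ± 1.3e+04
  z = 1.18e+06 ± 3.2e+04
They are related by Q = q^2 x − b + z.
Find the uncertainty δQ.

1.82e+05

Let p = q^2·x = 1.83e+06. δp/p = √((2·δq/q)² + (1·δx/x)²) = √(0.00161 + 0.00793) = 0.0977, so δp = 1.79e+05.
Q = p − b + z: δQ = √(δp² + δb² + δz²) = √(3.21e+10 + 1.69e+08 + 1.02e+09) = 1.82e+05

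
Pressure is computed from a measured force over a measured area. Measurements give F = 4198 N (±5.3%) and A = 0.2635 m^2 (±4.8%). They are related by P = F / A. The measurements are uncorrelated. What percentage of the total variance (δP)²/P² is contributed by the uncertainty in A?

45.1%

(δP/P)² = (1·δF/F)² + (-1·δA/A)²
  F term: (1×0.0530)² = 0.00281
  A term: (-1×0.0480)² = 0.00230
Total = 0.00511. Share from A = 0.00230/0.00511 = 0.451.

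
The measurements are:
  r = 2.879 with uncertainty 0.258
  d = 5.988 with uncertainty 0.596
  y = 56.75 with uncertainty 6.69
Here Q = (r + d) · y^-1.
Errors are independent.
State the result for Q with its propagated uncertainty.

Let u = r + d = 8.867. δu = √(δr² + δd²) = √(0.0666 + 0.355) = 0.649, so δu/u = 0.0732.
Q is then a monomial in u, y:
δQ/Q = √((δu/u)² + (-1·δy/y)²) = √(0.00536 + 0.0139) = 0.139
Q = 0.1562, so δQ = 0.139 × 0.1562 = 0.0217.

0.1562 ± 0.0217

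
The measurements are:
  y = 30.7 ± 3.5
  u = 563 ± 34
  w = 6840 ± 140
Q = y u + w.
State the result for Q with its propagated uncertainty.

Let p = y·u = 17300. δp/p = √((1·δy/y)² + (1·δu/u)²) = √(0.0130 + 0.00365) = 0.129, so δp = 2230.
Q = p + w: δQ = √(δp² + δw²) = √(4.97e+06 + 19600) = 2230
Q = 24100.

24100 ± 2230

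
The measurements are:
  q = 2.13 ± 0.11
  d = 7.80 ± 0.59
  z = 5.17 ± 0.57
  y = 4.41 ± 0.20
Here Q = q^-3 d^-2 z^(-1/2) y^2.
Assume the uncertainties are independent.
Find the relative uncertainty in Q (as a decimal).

Since Q is a product/quotient, work with relative uncertainties:
  (-3·δq/q)² = (-3×0.0516)² = 0.0240;  (-2·δd/d)² = (-2×0.0756)² = 0.0229;  (−½·δz/z)² = (-0.5×0.110)² = 0.00304;  (2·δy/y)² = (2×0.0454)² = 0.00823
δQ/Q = √(0.0582) = 0.241

0.241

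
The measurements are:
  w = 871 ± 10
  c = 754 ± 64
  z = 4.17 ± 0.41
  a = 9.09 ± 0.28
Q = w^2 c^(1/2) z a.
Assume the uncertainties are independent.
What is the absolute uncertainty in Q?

8.98e+07

Each factor contributes (exponent × relative error)² to (δQ/Q)²:
  (2·δw/w)² = (2×0.0115)² = 0.000527;  (½·δc/c)² = (0.5×0.0849)² = 0.00180;  (1·δz/z)² = (1×0.0983)² = 0.00967;  (1·δa/a)² = (1×0.0308)² = 0.000949
δQ/Q = √(0.0129) = 0.114
Q = 7.9e+08, so δQ = 0.114 × 7.9e+08 = 8.98e+07.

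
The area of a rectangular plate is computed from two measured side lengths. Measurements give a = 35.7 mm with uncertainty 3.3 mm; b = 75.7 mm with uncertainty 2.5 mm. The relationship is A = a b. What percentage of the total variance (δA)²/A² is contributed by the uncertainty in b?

11.3%

(δA/A)² = (1·δa/a)² + (1·δb/b)²
  a term: (1×0.0924)² = 0.00854
  b term: (1×0.0330)² = 0.00109
Total = 0.00964. Share from b = 0.00109/0.00964 = 0.113.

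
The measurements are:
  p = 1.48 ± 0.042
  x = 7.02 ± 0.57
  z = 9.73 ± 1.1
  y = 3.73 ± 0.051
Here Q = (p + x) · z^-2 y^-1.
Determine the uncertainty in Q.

Let u = p + x = 8.50. δu = √(δp² + δx²) = √(0.00176 + 0.325) = 0.572, so δu/u = 0.0672.
Q is then a monomial in u, z, y:
δQ/Q = √((δu/u)² + (-2·δz/z)² + (-1·δy/y)²) = √(0.00452 + 0.0511 + 0.000187) = 0.236
Q = 0.0241, so δQ = 0.236 × 0.0241 = 0.00569.

0.00569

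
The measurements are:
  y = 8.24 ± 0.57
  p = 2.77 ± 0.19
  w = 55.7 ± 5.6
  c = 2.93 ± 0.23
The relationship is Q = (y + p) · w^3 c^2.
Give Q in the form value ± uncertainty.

(1.63 ± 0.563) × 10^7

Let u = y + p = 11.0. δu = √(δy² + δp²) = √(0.325 + 0.0361) = 0.601, so δu/u = 0.0546.
Q is then a monomial in u, w, c:
δQ/Q = √((δu/u)² + (3·δw/w)² + (2·δc/c)²) = √(0.00298 + 0.0910 + 0.0246) = 0.344
Q = 1.63e+07, so δQ = 0.344 × 1.63e+07 = 5.63e+06.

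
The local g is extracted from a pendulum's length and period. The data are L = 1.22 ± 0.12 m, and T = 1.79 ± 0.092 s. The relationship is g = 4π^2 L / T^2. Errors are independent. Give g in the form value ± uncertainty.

15.0 ± 2.14 m/s^2

Since g is a product/quotient, work with relative uncertainties:
  (1·δL/L)² = (1×0.0984)² = 0.00967;  (-2·δT/T)² = (-2×0.0514)² = 0.0106
δg/g = √(0.0202) = 0.142
g = 15.0 m/s^2, so δg = 0.142 × 15.0 = 2.14 m/s^2.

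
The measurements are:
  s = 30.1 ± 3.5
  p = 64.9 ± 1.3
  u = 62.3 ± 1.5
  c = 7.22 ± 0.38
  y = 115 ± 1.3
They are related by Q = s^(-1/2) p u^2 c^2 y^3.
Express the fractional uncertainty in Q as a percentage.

Products/powers → add relative errors in quadrature, weighted by exponent:
  (−½·δs/s)² = (-0.5×0.116)² = 0.00338;  (1·δp/p)² = (1×0.0200)² = 0.000401;  (2·δu/u)² = (2×0.0241)² = 0.00232;  (2·δc/c)² = (2×0.0526)² = 0.0111;  (3·δy/y)² = (3×0.0113)² = 0.00115
δQ/Q = √(0.0183) = 0.135

13.5%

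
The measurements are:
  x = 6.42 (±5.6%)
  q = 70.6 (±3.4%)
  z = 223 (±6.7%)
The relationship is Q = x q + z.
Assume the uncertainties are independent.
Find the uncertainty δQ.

33.2

Let p = x·q = 453. δp/p = √((1·δx/x)² + (1·δq/q)²) = √(0.00314 + 0.00116) = 0.0655, so δp = 29.7.
Q = p + z: δQ = √(δp² + δz²) = √(882 + 223) = 33.2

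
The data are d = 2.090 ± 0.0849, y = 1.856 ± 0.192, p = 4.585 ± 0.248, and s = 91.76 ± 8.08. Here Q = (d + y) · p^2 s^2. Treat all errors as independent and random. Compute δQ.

Let u = d + y = 3.946. δu = √(δd² + δy²) = √(0.00721 + 0.0369) = 0.210, so δu/u = 0.0532.
Q is then a monomial in u, p, s:
δQ/Q = √((δu/u)² + (2·δp/p)² + (2·δs/s)²) = √(0.00283 + 0.0117 + 0.0310) = 0.213
Q = 698500, so δQ = 0.213 × 698500 = 1.49e+05.

1.49e+05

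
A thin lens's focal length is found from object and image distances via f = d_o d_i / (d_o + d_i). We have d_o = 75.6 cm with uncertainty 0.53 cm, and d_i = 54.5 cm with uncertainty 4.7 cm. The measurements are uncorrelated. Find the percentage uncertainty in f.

∂f/∂d_o = (d_i/(d_o+d_i))² = 0.175;  ∂f/∂d_i = (d_o/(d_o+d_i))² = 0.338
δf = √((∂f/∂d_o · δd_o)² + (∂f/∂d_i · δd_i)²) = √(0.00865 + 2.52) = 1.59 cm
f = 31.7 cm, so δf/f = 1.59/31.7 = 0.0502.

5.02%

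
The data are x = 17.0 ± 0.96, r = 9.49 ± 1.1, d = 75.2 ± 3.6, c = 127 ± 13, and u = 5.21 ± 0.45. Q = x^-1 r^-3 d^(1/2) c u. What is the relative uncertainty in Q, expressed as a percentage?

Relative error in a monomial: (δQ/Q)² = Σ (nᵢ · δxᵢ/xᵢ)².
  (-1·δx/x)² = (-1×0.0565)² = 0.00319;  (-3·δr/r)² = (-3×0.116)² = 0.121;  (½·δd/d)² = (0.5×0.0479)² = 0.000573;  (1·δc/c)² = (1×0.102)² = 0.0105;  (1·δu/u)² = (1×0.0864)² = 0.00746
δQ/Q = √(0.143) = 0.378

37.8%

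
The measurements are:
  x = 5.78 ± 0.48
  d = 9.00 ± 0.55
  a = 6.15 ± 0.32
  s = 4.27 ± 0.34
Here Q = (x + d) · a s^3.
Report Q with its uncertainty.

7080 ± 1770

Let u = x + d = 14.8. δu = √(δx² + δd²) = √(0.230 + 0.303) = 0.730, so δu/u = 0.0494.
Q is then a monomial in u, a, s:
δQ/Q = √((δu/u)² + (1·δa/a)² + (3·δs/s)²) = √(0.00244 + 0.00271 + 0.0571) = 0.249
Q = 7080, so δQ = 0.249 × 7080 = 1770.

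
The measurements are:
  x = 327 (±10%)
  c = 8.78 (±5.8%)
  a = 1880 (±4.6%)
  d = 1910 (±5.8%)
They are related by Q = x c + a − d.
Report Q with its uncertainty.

2840 ± 360

Let p = x·c = 2870. δp/p = √((1·δx/x)² + (1·δc/c)²) = √(0.0100 + 0.00336) = 0.116, so δp = 332.
Q = p + a − d: δQ = √(δp² + δa² + δd²) = √(1.1e+05 + 7480 + 12300) = 360
Q = 2840.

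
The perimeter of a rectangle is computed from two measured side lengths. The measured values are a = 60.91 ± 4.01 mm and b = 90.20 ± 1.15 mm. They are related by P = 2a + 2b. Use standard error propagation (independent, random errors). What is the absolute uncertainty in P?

P is a linear combination, so absolute uncertainties add in quadrature:
  (2·δa)² = 64.3;  (2·δb)² = 5.29
δP = √(69.6) = 8.34 mm

8.34 mm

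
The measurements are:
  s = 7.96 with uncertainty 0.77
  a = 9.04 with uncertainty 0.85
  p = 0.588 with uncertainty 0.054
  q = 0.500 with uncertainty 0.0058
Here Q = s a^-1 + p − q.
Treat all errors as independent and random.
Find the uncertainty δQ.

0.131

Let w = s·a^-1 = 0.881. δw/w = √((1·δs/s)² + (-1·δa/a)²) = √(0.00936 + 0.00884) = 0.135, so δw = 0.119.
Q = w + p − q: δQ = √(δw² + δp² + δq²) = √(0.0141 + 0.00292 + 3.36e-05) = 0.131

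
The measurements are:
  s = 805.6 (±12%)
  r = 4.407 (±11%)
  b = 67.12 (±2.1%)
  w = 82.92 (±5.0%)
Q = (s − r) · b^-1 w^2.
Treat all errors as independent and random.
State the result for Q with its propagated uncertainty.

Let u = s − r = 801.2. δu = √(δs² + δr²) = √(9350 + 0.235) = 96.7, so δu/u = 0.121.
Q is then a monomial in u, b, w:
δQ/Q = √((δu/u)² + (-1·δb/b)² + (2·δw/w)²) = √(0.0146 + 0.000441 + 0.0100) = 0.158
Q = 82070, so δQ = 0.158 × 82070 = 13000.

82070 ± 13000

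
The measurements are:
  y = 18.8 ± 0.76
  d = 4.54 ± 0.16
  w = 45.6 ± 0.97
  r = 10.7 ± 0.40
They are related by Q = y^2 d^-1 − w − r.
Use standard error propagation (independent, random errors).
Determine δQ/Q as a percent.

32.2%

Let p = y^2·d^-1 = 77.9. δp/p = √((2·δy/y)² + (-1·δd/d)²) = √(0.00654 + 0.00124) = 0.0882, so δp = 6.87.
Q = p − w − r: δQ = √(δp² + δw² + δr²) = √(47.1 + 0.941 + 0.160) = 6.95
Q = 21.6, so δQ/Q = 6.95/21.6 = 0.322.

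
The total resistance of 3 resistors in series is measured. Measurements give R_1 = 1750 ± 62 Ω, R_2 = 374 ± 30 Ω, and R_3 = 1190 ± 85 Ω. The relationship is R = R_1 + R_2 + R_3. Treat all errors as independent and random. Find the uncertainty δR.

109 Ω

Sums and differences: (δR)² = Σ (cᵢ δxᵢ)².
  (δR_1)² = 3840;  (δR_2)² = 900;  (δR_3)² = 7220
δR = √(12000) = 109 Ω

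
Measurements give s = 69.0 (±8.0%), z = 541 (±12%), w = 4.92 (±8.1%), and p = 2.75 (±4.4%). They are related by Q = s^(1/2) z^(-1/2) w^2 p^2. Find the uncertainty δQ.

12.9

Products/powers → add relative errors in quadrature, weighted by exponent:
  (½·δs/s)² = (0.5×0.0800)² = 0.00160;  (−½·δz/z)² = (-0.5×0.120)² = 0.00360;  (2·δw/w)² = (2×0.0810)² = 0.0262;  (2·δp/p)² = (2×0.0440)² = 0.00774
δQ/Q = √(0.0392) = 0.198
Q = 65.4, so δQ = 0.198 × 65.4 = 12.9.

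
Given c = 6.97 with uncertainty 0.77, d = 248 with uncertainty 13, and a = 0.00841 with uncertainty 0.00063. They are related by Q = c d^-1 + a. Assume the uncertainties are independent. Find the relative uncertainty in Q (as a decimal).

Let p = c·d^-1 = 0.0281. δp/p = √((1·δc/c)² + (-1·δd/d)²) = √(0.0122 + 0.00275) = 0.122, so δp = 0.00344.
Q = p + a: δQ = √(δp² + δa²) = √(1.18e-05 + 3.97e-07) = 0.00349
Q = 0.0365, so δQ/Q = 0.00349/0.0365 = 0.0957.

0.0957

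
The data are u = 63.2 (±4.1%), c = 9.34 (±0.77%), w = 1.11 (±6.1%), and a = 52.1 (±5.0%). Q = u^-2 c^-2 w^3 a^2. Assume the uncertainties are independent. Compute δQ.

Products/powers → add relative errors in quadrature, weighted by exponent:
  (-2·δu/u)² = (-2×0.0410)² = 0.00672;  (-2·δc/c)² = (-2×0.00770)² = 0.000237;  (3·δw/w)² = (3×0.0610)² = 0.0335;  (2·δa/a)² = (2×0.0500)² = 0.0100
δQ/Q = √(0.0505) = 0.225
Q = 0.0107, so δQ = 0.225 × 0.0107 = 0.00239.

0.00239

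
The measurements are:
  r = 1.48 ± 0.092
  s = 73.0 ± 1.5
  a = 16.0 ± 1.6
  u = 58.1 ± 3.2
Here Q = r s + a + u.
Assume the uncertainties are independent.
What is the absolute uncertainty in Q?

Let p = r·s = 108. δp/p = √((1·δr/r)² + (1·δs/s)²) = √(0.00386 + 0.000422) = 0.0655, so δp = 7.07.
Q = p + a + u: δQ = √(δp² + δa² + δu²) = √(50.0 + 2.56 + 10.2) = 7.93

7.93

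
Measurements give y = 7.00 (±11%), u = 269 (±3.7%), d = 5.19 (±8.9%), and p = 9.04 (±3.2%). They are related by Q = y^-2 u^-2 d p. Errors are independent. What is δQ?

3.32e-06

Relative error in a monomial: (δQ/Q)² = Σ (nᵢ · δxᵢ/xᵢ)².
  (-2·δy/y)² = (-2×0.110)² = 0.0484;  (-2·δu/u)² = (-2×0.0370)² = 0.00548;  (1·δd/d)² = (1×0.0890)² = 0.00792;  (1·δp/p)² = (1×0.0320)² = 0.00102
δQ/Q = √(0.0628) = 0.251
Q = 1.32e-05, so δQ = 0.251 × 1.32e-05 = 3.32e-06.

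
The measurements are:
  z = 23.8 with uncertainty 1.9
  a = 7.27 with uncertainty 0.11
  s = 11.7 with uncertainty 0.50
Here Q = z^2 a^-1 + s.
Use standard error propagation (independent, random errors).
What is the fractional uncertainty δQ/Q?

Let p = z^2·a^-1 = 77.9. δp/p = √((2·δz/z)² + (-1·δa/a)²) = √(0.0255 + 0.000229) = 0.160, so δp = 12.5.
Q = p + s: δQ = √(δp² + δs²) = √(156 + 0.250) = 12.5
Q = 89.6, so δQ/Q = 12.5/89.6 = 0.140.

0.140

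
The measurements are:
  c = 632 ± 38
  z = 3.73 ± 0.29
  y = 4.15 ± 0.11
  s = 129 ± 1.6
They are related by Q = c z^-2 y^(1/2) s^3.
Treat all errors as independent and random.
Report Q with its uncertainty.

For a monomial Q ∝ c, z^-2, y^(1/2), s^3, fractional errors add in quadrature:
  (1·δc/c)² = (1×0.0601)² = 0.00362;  (-2·δz/z)² = (-2×0.0777)² = 0.0242;  (½·δy/y)² = (0.5×0.0265)² = 0.000176;  (3·δs/s)² = (3×0.0124)² = 0.00138
δQ/Q = √(0.0294) = 0.171
Q = 1.99e+08, so δQ = 0.171 × 1.99e+08 = 3.4e+07.

(1.99 ± 0.340) × 10^8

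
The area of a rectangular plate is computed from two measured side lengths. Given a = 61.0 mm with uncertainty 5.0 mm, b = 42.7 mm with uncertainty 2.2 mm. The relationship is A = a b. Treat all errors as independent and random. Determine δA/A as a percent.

Each factor contributes (exponent × relative error)² to (δA/A)²:
  (1·δa/a)² = (1×0.0820)² = 0.00672;  (1·δb/b)² = (1×0.0515)² = 0.00265
δA/A = √(0.00937) = 0.0968

9.68%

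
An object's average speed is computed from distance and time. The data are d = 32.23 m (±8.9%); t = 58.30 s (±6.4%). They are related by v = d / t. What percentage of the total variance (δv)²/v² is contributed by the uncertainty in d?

(δv/v)² = (1·δd/d)² + (-1·δt/t)²
  d term: (1×0.0890)² = 0.00792
  t term: (-1×0.0640)² = 0.00410
Total = 0.0120. Share from d = 0.00792/0.0120 = 0.659.

65.9%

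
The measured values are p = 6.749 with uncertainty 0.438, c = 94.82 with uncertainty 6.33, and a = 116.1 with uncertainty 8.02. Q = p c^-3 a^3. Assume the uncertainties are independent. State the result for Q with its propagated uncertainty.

Relative error in a monomial: (δQ/Q)² = Σ (nᵢ · δxᵢ/xᵢ)².
  (1·δp/p)² = (1×0.0649)² = 0.00421;  (-3·δc/c)² = (-3×0.0668)² = 0.0401;  (3·δa/a)² = (3×0.0691)² = 0.0429
δQ/Q = √(0.0873) = 0.295
Q = 12.39, so δQ = 0.295 × 12.39 = 3.66.

12.39 ± 3.66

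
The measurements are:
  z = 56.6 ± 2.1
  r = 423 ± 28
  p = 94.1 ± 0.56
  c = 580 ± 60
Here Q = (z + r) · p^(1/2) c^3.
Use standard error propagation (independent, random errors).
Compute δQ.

2.87e+11

Let u = z + r = 480. δu = √(δz² + δr²) = √(4.41 + 784) = 28.1, so δu/u = 0.0585.
Q is then a monomial in u, p, c:
δQ/Q = √((δu/u)² + (½·δp/p)² + (3·δc/c)²) = √(0.00343 + 8.85e-06 + 0.0963) = 0.316
Q = 9.08e+11, so δQ = 0.316 × 9.08e+11 = 2.87e+11.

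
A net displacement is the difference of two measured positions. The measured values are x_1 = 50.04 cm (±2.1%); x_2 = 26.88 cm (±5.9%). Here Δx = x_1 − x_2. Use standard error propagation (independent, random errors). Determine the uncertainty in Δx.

Sums and differences: (δΔx)² = Σ (cᵢ δxᵢ)².
  (δx_1)² = 1.10;  (δx_2)² = 2.52
δΔx = √(3.62) = 1.90 cm

1.90 cm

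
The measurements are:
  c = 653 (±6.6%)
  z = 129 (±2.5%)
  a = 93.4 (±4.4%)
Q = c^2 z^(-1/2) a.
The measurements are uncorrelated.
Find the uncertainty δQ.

Products/powers → add relative errors in quadrature, weighted by exponent:
  (2·δc/c)² = (2×0.0660)² = 0.0174;  (−½·δz/z)² = (-0.5×0.0250)² = 0.000156;  (1·δa/a)² = (1×0.0440)² = 0.00194
δQ/Q = √(0.0195) = 0.140
Q = 3.51e+06, so δQ = 0.140 × 3.51e+06 = 4.9e+05.

4.9e+05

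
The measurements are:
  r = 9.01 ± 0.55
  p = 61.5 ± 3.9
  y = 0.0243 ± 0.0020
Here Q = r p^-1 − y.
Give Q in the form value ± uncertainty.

Let w = r·p^-1 = 0.147. δw/w = √((1·δr/r)² + (-1·δp/p)²) = √(0.00373 + 0.00402) = 0.0880, so δw = 0.0129.
Q = w − y: δQ = √(δw² + δy²) = √(0.000166 + 4e-06) = 0.0130
Q = 0.122.

0.122 ± 0.0130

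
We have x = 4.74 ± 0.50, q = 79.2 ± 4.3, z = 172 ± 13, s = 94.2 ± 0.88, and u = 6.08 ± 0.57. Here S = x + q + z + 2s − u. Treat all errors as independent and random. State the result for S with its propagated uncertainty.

S is a linear combination, so absolute uncertainties add in quadrature:
  (δx)² = 0.250;  (δq)² = 18.5;  (δz)² = 169;  (2·δs)² = 3.10;  (δu)² = 0.325
δS = √(191) = 13.8
S = 438.

438 ± 13.8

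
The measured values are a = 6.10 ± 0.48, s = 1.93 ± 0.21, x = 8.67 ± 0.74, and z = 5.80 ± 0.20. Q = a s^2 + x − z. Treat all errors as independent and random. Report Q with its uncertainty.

25.6 ± 5.31

Let p = a·s^2 = 22.7. δp/p = √((1·δa/a)² + (2·δs/s)²) = √(0.00619 + 0.0474) = 0.231, so δp = 5.26.
Q = p + x − z: δQ = √(δp² + δx² + δz²) = √(27.6 + 0.548 + 0.0400) = 5.31
Q = 25.6.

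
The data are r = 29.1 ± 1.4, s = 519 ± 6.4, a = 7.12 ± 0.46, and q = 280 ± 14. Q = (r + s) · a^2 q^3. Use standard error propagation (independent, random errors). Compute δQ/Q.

0.198

Let u = r + s = 548. δu = √(δr² + δs²) = √(1.96 + 41.0) = 6.55, so δu/u = 0.0120.
Q is then a monomial in u, a, q:
δQ/Q = √((δu/u)² + (2·δa/a)² + (3·δq/q)²) = √(0.000143 + 0.0167 + 0.0225) = 0.198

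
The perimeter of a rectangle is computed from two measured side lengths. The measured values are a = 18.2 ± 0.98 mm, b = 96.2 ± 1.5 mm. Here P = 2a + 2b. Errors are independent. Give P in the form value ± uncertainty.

229 ± 3.58 mm

Sums and differences: (δP)² = Σ (cᵢ δxᵢ)².
  (2·δa)² = 3.84;  (2·δb)² = 9.00
δP = √(12.8) = 3.58 mm
P = 229 mm.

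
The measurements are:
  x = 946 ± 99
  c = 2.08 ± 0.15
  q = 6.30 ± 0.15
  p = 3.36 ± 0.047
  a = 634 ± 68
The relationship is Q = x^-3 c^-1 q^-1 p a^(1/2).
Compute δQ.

2.5e-09

Products/powers → add relative errors in quadrature, weighted by exponent:
  (-3·δx/x)² = (-3×0.105)² = 0.0986;  (-1·δc/c)² = (-1×0.0721)² = 0.00520;  (-1·δq/q)² = (-1×0.0238)² = 0.000567;  (1·δp/p)² = (1×0.0140)² = 0.000196;  (½·δa/a)² = (0.5×0.107)² = 0.00288
δQ/Q = √(0.107) = 0.328
Q = 7.63e-09, so δQ = 0.328 × 7.63e-09 = 2.5e-09.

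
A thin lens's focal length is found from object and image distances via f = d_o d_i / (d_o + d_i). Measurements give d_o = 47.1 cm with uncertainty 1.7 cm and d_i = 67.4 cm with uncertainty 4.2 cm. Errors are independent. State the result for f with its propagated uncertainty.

27.7 ± 0.923 cm

∂f/∂d_o = (d_i/(d_o+d_i))² = 0.347;  ∂f/∂d_i = (d_o/(d_o+d_i))² = 0.169
δf = √((∂f/∂d_o · δd_o)² + (∂f/∂d_i · δd_i)²) = √(0.347 + 0.505) = 0.923 cm
f = 27.7 cm.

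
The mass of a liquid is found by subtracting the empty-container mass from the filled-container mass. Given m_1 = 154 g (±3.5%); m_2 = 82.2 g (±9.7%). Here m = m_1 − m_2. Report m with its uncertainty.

71.8 ± 9.62 g

m is a linear combination, so absolute uncertainties add in quadrature:
  (δm_1)² = 29.1;  (δm_2)² = 63.6
δm = √(92.6) = 9.62 g
m = 71.8 g.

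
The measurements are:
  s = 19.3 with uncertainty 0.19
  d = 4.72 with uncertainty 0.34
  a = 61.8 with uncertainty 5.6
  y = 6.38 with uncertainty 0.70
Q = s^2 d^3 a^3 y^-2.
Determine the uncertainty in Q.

Each factor contributes (exponent × relative error)² to (δQ/Q)²:
  (2·δs/s)² = (2×0.00984)² = 0.000388;  (3·δd/d)² = (3×0.0720)² = 0.0467;  (3·δa/a)² = (3×0.0906)² = 0.0739;  (-2·δy/y)² = (-2×0.110)² = 0.0482
δQ/Q = √(0.169) = 0.411
Q = 2.27e+08, so δQ = 0.411 × 2.27e+08 = 9.34e+07.

9.34e+07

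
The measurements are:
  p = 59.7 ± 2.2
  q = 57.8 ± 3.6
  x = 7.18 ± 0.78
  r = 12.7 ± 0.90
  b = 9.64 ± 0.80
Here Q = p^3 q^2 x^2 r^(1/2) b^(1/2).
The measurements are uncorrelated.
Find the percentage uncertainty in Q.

Q is a product of powers, so relative uncertainties combine in quadrature:
  (3·δp/p)² = (3×0.0369)² = 0.0122;  (2·δq/q)² = (2×0.0623)² = 0.0155;  (2·δx/x)² = (2×0.109)² = 0.0472;  (½·δr/r)² = (0.5×0.0709)² = 0.00126;  (½·δb/b)² = (0.5×0.0830)² = 0.00172
δQ/Q = √(0.0779) = 0.279

27.9%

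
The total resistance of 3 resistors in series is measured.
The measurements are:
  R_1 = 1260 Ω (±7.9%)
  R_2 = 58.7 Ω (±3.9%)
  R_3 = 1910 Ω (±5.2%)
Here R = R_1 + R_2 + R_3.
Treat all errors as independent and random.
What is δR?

141 Ω

For a sum/difference, combine absolute errors in quadrature:
  (δR_1)² = 9910;  (δR_2)² = 5.24;  (δR_3)² = 9860
δR = √(19800) = 141 Ω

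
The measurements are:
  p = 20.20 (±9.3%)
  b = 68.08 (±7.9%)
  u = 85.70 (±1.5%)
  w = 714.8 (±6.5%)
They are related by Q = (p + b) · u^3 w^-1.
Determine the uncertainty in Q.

7930

Let h = p + b = 88.28. δh = √(δp² + δb²) = √(3.53 + 28.9) = 5.70, so δh/h = 0.0645.
Q is then a monomial in h, u, w:
δQ/Q = √((δh/h)² + (3·δu/u)² + (-1·δw/w)²) = √(0.00416 + 0.00203 + 0.00423) = 0.102
Q = 77740, so δQ = 0.102 × 77740 = 7930.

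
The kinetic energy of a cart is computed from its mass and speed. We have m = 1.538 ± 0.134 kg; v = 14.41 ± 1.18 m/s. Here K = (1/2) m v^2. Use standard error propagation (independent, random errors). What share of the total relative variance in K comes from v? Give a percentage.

(δK/K)² = (1·δm/m)² + (2·δv/v)²
  m term: (1×0.0871)² = 0.00759
  v term: (2×0.0819)² = 0.0268
Total = 0.0344. Share from v = 0.0268/0.0344 = 0.779.

77.9%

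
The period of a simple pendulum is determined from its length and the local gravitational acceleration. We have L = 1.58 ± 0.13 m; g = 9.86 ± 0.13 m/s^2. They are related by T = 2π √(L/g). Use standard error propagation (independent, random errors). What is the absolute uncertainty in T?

0.105 s

Each factor contributes (exponent × relative error)² to (δT/T)²:
  (½·δL/L)² = (0.5×0.0823)² = 0.00169;  (−½·δg/g)² = (-0.5×0.0132)² = 4.35e-05
δT/T = √(0.00174) = 0.0417
T = 2.52 s, so δT = 0.0417 × 2.52 = 0.105 s.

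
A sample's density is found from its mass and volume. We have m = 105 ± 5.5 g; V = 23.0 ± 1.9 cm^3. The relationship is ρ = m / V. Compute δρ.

0.447 g/cm^3

Each factor contributes (exponent × relative error)² to (δρ/ρ)²:
  (1·δm/m)² = (1×0.0524)² = 0.00274;  (-1·δV/V)² = (-1×0.0826)² = 0.00682
δρ/ρ = √(0.00957) = 0.0978
ρ = 4.57 g/cm^3, so δρ = 0.0978 × 4.57 = 0.447 g/cm^3.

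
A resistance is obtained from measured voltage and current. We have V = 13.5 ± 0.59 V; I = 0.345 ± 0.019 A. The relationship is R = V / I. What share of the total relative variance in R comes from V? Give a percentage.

38.6%

(δR/R)² = (1·δV/V)² + (-1·δI/I)²
  V term: (1×0.0437)² = 0.00191
  I term: (-1×0.0551)² = 0.00303
Total = 0.00494. Share from V = 0.00191/0.00494 = 0.386.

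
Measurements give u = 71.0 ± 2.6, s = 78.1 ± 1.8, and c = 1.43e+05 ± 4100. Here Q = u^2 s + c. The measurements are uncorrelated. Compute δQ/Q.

0.0568

Let p = u^2·s = 3.94e+05. δp/p = √((2·δu/u)² + (1·δs/s)²) = √(0.00536 + 0.000531) = 0.0768, so δp = 30200.
Q = p + c: δQ = √(δp² + δc²) = √(9.14e+08 + 1.68e+07) = 30500
Q = 5.37e+05, so δQ/Q = 30500/5.37e+05 = 0.0568.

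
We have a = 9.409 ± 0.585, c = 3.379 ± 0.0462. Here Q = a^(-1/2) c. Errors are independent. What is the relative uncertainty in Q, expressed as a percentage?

Each factor contributes (exponent × relative error)² to (δQ/Q)²:
  (−½·δa/a)² = (-0.5×0.0622)² = 0.000966;  (1·δc/c)² = (1×0.0137)² = 0.000187
δQ/Q = √(0.00115) = 0.0340

3.40%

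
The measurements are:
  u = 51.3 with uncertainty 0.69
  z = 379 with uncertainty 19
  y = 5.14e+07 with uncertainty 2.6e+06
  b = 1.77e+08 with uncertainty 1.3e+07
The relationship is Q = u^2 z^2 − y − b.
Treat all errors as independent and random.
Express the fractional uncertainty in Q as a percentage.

Let p = u^2·z^2 = 3.78e+08. δp/p = √((2·δu/u)² + (2·δz/z)²) = √(0.000724 + 0.0101) = 0.104, so δp = 3.92e+07.
Q = p − y − b: δQ = √(δp² + δy² + δb²) = √(1.54e+15 + 6.76e+12 + 1.69e+14) = 4.14e+07
Q = 1.5e+08, so δQ/Q = 4.14e+07/1.5e+08 = 0.277.

27.7%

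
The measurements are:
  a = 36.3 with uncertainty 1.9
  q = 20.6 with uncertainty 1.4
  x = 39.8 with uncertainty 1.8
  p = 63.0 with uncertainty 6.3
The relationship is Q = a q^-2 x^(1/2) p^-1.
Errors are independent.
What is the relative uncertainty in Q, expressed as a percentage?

Since Q is a product/quotient, work with relative uncertainties:
  (1·δa/a)² = (1×0.0523)² = 0.00274;  (-2·δq/q)² = (-2×0.0680)² = 0.0185;  (½·δx/x)² = (0.5×0.0452)² = 0.000511;  (-1·δp/p)² = (-1×0.100)² = 0.0100
δQ/Q = √(0.0317) = 0.178

17.8%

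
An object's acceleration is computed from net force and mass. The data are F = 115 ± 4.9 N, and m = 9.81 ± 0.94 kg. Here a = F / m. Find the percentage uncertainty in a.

Each factor contributes (exponent × relative error)² to (δa/a)²:
  (1·δF/F)² = (1×0.0426)² = 0.00182;  (-1·δm/m)² = (-1×0.0958)² = 0.00918
δa/a = √(0.0110) = 0.105

10.5%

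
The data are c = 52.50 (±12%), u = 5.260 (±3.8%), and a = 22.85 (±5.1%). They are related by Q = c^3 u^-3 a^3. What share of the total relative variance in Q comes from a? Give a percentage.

(δQ/Q)² = (3·δc/c)² + (-3·δu/u)² + (3·δa/a)²
  c term: (3×0.120)² = 0.130
  u term: (-3×0.0380)² = 0.0130
  a term: (3×0.0510)² = 0.0234
Total = 0.166. Share from a = 0.0234/0.166 = 0.141.

14.1%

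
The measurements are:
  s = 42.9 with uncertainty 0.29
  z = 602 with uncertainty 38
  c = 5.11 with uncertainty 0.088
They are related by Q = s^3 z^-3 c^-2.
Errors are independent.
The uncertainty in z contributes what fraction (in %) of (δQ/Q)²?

95.7%

(δQ/Q)² = (3·δs/s)² + (-3·δz/z)² + (-2·δc/c)²
  s term: (3×0.00676)² = 0.000411
  z term: (-3×0.0631)² = 0.0359
  c term: (-2×0.0172)² = 0.00119
Total = 0.0375. Share from z = 0.0359/0.0375 = 0.957.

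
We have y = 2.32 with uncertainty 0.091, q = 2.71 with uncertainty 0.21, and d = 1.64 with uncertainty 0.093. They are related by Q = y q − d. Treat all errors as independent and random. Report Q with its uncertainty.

4.65 ± 0.554

Let p = y·q = 6.29. δp/p = √((1·δy/y)² + (1·δq/q)²) = √(0.00154 + 0.00600) = 0.0869, so δp = 0.546.
Q = p − d: δQ = √(δp² + δd²) = √(0.298 + 0.00865) = 0.554
Q = 4.65.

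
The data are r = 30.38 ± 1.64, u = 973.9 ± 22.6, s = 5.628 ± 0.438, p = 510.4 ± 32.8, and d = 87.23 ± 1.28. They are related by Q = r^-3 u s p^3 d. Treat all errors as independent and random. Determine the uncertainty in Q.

6.01e+08

Since Q is a product/quotient, work with relative uncertainties:
  (-3·δr/r)² = (-3×0.0540)² = 0.0262;  (1·δu/u)² = (1×0.0232)² = 0.000539;  (1·δs/s)² = (1×0.0778)² = 0.00606;  (3·δp/p)² = (3×0.0643)² = 0.0372;  (1·δd/d)² = (1×0.0147)² = 0.000215
δQ/Q = √(0.0702) = 0.265
Q = 2.267e+09, so δQ = 0.265 × 2.267e+09 = 6.01e+08.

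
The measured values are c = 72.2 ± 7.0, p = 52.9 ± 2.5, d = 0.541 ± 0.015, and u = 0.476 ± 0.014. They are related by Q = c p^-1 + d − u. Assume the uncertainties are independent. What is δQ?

Let w = c·p^-1 = 1.36. δw/w = √((1·δc/c)² + (-1·δp/p)²) = √(0.00940 + 0.00223) = 0.108, so δw = 0.147.
Q = w + d − u: δQ = √(δw² + δd² + δu²) = √(0.0217 + 0.000225 + 0.000196) = 0.149

0.149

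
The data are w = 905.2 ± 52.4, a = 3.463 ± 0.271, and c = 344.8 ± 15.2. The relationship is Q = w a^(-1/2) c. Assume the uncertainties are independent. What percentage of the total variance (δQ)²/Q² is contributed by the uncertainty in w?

(δQ/Q)² = (1·δw/w)² + (−½·δa/a)² + (1·δc/c)²
  w term: (1×0.0579)² = 0.00335
  a term: (-0.5×0.0783)² = 0.00153
  c term: (1×0.0441)² = 0.00194
Total = 0.00683. Share from w = 0.00335/0.00683 = 0.491.

49.1%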